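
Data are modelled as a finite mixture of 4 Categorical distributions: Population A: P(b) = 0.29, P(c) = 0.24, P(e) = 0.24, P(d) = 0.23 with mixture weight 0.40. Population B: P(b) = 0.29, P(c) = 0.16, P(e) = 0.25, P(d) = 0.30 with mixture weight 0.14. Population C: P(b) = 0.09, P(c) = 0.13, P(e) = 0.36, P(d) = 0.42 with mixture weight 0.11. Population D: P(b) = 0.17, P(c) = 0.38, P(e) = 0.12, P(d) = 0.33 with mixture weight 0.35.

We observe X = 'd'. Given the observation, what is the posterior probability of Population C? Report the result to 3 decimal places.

P(component k | x) = w_k·f_k(x) / marginal(x), where marginal(x) = Σ_j w_j·f_j(x).
Component likelihoods at x = 'd':
  p_A = 0.23
  p_B = 0.3
  p_C = 0.42
  p_D = 0.33
Multiply by the mixture weights:
  w_A·p_A = 0.40 × 0.23 = 0.092
  w_B·p_B = 0.14 × 0.3 = 0.042
  w_C·p_C = 0.11 × 0.42 = 0.0462
  w_D·p_D = 0.35 × 0.33 = 0.1155
Sum: 0.092 + 0.042 + 0.0462 + 0.1155 = 0.2957
P(Population C | data) ≈ 0.156

0.156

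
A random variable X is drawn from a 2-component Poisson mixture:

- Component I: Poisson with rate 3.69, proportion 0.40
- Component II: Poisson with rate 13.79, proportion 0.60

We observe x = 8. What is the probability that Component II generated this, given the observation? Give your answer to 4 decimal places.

0.7010

By Bayes' theorem, P(k | x) = π_k f_k(x) / Σ_j π_j f_j(x).
Poisson probabilities:
  p_I = e^(−3.69)·3.69^8/8! = 0.0212884
  p_II = e^(−13.79)·13.79^8/8! = 0.0332715
Prior × likelihood for each component:
  π_I·p_I = 0.40 × 0.0212884 = 0.00851537
  π_II·p_II = 0.60 × 0.0332715 = 0.0199629
Sum: 0.00851537 + 0.0199629 = 0.0284783
P(Component II | the observation) ≈ 0.7010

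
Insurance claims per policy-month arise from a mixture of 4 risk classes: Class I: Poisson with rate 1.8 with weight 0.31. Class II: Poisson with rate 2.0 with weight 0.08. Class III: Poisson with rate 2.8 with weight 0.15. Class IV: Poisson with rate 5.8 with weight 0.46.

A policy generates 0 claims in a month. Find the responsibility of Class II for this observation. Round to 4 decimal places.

0.1492

By Bayes' theorem, P(k | x) = P(Z=k) f_k(x) / Σ_j P(Z=j) f_j(x).
Evaluate each component's likelihood at the observed value:
  L_I = 0.165299
  L_II = 0.135335
  L_III = 0.0608101
  L_IV = 0.00302755
Weight by the priors:
  P(Z=I)·L_I = 0.31 × 0.165299 = 0.0512427
  P(Z=II)·L_II = 0.08 × 0.135335 = 0.0108268
  P(Z=III)·L_III = 0.15 × 0.0608101 = 0.00912151
  P(Z=IV)·L_IV = 0.46 × 0.00302755 = 0.00139268
Marginal: 0.0512427 + 0.0108268 + 0.00912151 + 0.00139268 = 0.0725837
So the posterior for Class II is 0.0108268 / 0.0725837 ≈ 0.1492.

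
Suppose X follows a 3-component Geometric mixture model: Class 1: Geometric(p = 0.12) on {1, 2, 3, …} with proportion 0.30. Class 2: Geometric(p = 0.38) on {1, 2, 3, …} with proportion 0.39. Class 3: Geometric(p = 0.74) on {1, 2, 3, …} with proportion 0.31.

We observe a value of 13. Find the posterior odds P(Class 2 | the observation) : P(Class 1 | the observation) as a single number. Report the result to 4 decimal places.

Only the two components matter; the odds are (P(Z=i) f_i(x)) / (P(Z=j) f_j(x)).
Evaluate each component's likelihood at the observed value:
  p_1 = 0.12·(1−0.12)^12 = 0.12·0.215671 = 0.0258805
  p_2 = 0.38·(1−0.38)^12 = 0.38·0.00322627 = 0.00122598
  p_3 = 0.74·(1−0.74)^12 = 0.74·9.5429e-08 = 7.06174e-08
Posterior odds = (P(Z=2)·p_2) / (P(Z=1)·p_1) = (0.39·0.00122598) / (0.30·0.0258805) = 0.000478133 / 0.00776416 ≈ 0.0616

0.0616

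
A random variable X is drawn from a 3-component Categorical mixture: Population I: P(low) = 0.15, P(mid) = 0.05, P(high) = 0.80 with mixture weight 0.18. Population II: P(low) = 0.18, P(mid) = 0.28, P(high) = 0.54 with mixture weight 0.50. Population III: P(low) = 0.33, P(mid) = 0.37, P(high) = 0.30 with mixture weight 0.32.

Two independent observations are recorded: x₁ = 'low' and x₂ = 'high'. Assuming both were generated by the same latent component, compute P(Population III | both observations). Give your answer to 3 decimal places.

0.311

Posterior ∝ prior × likelihood, so P(k | x) ∝ π_k f_k(x); normalise over all components.
Since both observations come from the same component, the likelihood for component k is f_k(x₁)·f_k(x₂).
  p_I = [0.15] × [0.8] = 0.12
  p_II = [0.18] × [0.54] = 0.0972
  p_III = [0.33] × [0.3] = 0.099
Unnormalised posteriors:
  π_I·p_I = 0.18 × 0.12 = 0.0216
  π_II·p_II = 0.50 × 0.0972 = 0.0486
  π_III·p_III = 0.32 × 0.099 = 0.03168
Evidence: 0.0216 + 0.0486 + 0.03168 = 0.10188
P(Population III | x₁,x₂) ≈ 0.311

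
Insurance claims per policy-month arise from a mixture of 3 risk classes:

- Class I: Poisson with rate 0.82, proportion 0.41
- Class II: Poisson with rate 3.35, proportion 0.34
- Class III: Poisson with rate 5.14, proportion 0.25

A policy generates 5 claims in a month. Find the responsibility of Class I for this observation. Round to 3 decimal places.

By Bayes' theorem, P(k | x) = π_k f_k(x) / Σ_j π_j f_j(x).
Poisson probabilities:
  L_I = e^(−0.82)·0.82^5/5! = 0.00136071
  L_II = e^(−3.35)·3.35^5/5! = 0.123355
  L_III = e^(−5.14)·5.14^5/5! = 0.17513
Prior × likelihood for each component:
  π_I·L_I = 0.41 × 0.00136071 = 0.000557892
  π_II·L_II = 0.34 × 0.123355 = 0.0419407
  π_III·L_III = 0.25 × 0.17513 = 0.0437825
Normaliser: 0.000557892 + 0.0419407 + 0.0437825 = 0.0862811
Responsibility of Class I: 0.000557892 / 0.0862811 ≈ 0.006

0.006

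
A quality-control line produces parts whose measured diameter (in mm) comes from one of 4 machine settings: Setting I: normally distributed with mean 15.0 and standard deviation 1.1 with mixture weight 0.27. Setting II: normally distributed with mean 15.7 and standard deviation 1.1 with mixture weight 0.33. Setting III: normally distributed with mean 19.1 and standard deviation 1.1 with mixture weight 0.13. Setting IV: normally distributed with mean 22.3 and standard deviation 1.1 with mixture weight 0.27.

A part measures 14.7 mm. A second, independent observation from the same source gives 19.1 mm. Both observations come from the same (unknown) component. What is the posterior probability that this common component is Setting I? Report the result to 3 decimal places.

P(component k | x) = w_k·f_k(x) / marginal(x), where marginal(x) = Σ_j w_j·f_j(x).
Since both observations come from the same component, the likelihood for component k is f_k(x₁)·f_k(x₂).
  f_I = [(1/(1.1·√(2π)))·exp(−(14.7−15.0)²/(2·1.1²)) = 0.362675·exp(-0.03719) = 0.349435] × [0.000348968] = 0.000121942
  f_II = [(1/(1.1·√(2π)))·exp(−(14.7−15.7)²/(2·1.1²)) = 0.362675·exp(-0.41322) = 0.239915] × [0.0030546] = 0.000732842
  f_III = [(1/(1.1·√(2π)))·exp(−(14.7−19.1)²/(2·1.1²)) = 0.362675·exp(-8.00000) = 0.000121664] × [0.362675] = 4.41244e-05
  f_IV = [(1/(1.1·√(2π)))·exp(−(14.7−22.3)²/(2·1.1²)) = 0.362675·exp(-23.86777) = 1.56271e-11] × [0.00527038] = 8.23605e-14
Multiply by the mixture weights:
  w_I·f_I = 0.27 × 0.000121942 = 3.29242e-05
  w_II·f_II = 0.33 × 0.000732842 = 0.000241838
  w_III·f_III = 0.13 × 4.41244e-05 = 5.73617e-06
  w_IV·f_IV = 0.27 × 8.23605e-14 = 2.22373e-14
Normaliser: 3.29242e-05 + 0.000241838 + 5.73617e-06 + 2.22373e-14 = 0.000280498
P(Setting I | data) ≈ 0.117

0.117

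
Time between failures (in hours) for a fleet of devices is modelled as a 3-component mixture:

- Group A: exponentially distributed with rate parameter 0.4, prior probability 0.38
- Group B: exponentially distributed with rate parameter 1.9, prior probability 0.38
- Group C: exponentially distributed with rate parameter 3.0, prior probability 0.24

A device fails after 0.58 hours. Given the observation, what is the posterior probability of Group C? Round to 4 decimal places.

The responsibility of component k is π_k f_k(x) divided by Σ_j π_j f_j(x).
Component likelihoods at x = 0.58 hours:
  f_A = 0.4·e^(−0.4·0.58) = 0.4·e^(−0.2320) = 0.317178
  f_B = 1.9·e^(−1.9·0.58) = 1.9·e^(−1.1020) = 0.631191
  f_C = 3.0·e^(−3.0·0.58) = 3.0·e^(−1.7400) = 0.526561
Unnormalised posteriors:
  π_A·f_A = 0.38 × 0.317178 = 0.120528
  π_B·f_B = 0.38 × 0.631191 = 0.239853
  π_C·f_C = 0.24 × 0.526561 = 0.126375
Normaliser: 0.120528 + 0.239853 + 0.126375 = 0.486755
P(Group C | 0.58 hours) = 0.126375 / 0.486755 ≈ 0.2596

0.2596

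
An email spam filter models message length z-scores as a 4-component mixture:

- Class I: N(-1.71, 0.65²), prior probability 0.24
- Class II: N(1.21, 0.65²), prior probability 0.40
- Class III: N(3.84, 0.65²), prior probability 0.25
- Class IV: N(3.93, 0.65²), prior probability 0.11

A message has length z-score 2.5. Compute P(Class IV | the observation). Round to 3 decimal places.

0.102

By Bayes' theorem, P(k | x) = w_k f_k(x) / Σ_j w_j f_j(x).
Normal densities:
  L_I = 4.77039e-10
  L_II = 0.0856484
  L_III = 0.073305
  L_IV = 0.0545763
Unnormalised posteriors:
  w_I·L_I = 0.24 × 4.77039e-10 = 1.14489e-10
  w_II·L_II = 0.40 × 0.0856484 = 0.0342594
  w_III·L_III = 0.25 × 0.073305 = 0.0183263
  w_IV·L_IV = 0.11 × 0.0545763 = 0.00600339
Evidence: 1.14489e-10 + 0.0342594 + 0.0183263 + 0.00600339 = 0.058589
So the posterior for Class IV is 0.00600339 / 0.058589 ≈ 0.102.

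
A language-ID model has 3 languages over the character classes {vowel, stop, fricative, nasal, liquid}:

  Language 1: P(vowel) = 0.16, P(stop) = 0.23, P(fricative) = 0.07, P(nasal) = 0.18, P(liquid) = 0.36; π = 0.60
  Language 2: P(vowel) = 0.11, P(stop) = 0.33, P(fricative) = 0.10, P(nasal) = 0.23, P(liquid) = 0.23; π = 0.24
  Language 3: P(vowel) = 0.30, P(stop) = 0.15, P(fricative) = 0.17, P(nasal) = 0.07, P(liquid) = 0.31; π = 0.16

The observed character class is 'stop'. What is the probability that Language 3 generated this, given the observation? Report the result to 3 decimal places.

0.100

P(component k | x) = π_k·f_k(x) / marginal(x), where marginal(x) = Σ_j π_j·f_j(x).
Component likelihoods at x = 'stop':
  p_1 = P(stop | comp) = 0.23
  p_2 = P(stop | comp) = 0.33
  p_3 = P(stop | comp) = 0.15
Weight by the priors:
  π_1·p_1 = 0.60 × 0.23 = 0.138
  π_2·p_2 = 0.24 × 0.33 = 0.0792
  π_3·p_3 = 0.16 × 0.15 = 0.024
Marginal: 0.138 + 0.0792 + 0.024 = 0.2412
So the posterior for Language 3 is 0.024 / 0.2412 ≈ 0.100.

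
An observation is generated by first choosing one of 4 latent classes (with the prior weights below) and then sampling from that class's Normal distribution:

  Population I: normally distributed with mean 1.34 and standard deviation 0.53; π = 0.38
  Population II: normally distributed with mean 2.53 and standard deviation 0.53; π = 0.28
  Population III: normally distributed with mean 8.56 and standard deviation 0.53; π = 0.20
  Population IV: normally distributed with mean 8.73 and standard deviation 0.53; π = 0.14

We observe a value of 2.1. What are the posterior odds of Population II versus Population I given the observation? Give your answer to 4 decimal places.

Since P(k|x) ∝ w_k f_k(x), the posterior odds are w_i f_i(x) / (w_j f_j(x)).
Evaluate each component's likelihood at the observed value:
  L_I = 0.269231
  L_II = 0.541625
  L_III = 4.13421e-33
  L_IV = 7.87308e-35
0.151655 / 0.102308 ≈ 1.4823

1.4823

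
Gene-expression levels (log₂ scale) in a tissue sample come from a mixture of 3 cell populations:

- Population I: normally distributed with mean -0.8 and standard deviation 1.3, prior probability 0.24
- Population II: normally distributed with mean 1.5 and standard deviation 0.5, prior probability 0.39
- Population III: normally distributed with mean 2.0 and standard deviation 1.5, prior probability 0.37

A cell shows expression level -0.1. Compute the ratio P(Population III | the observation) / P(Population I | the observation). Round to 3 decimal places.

0.580

Posterior odds = (P(Z=i) f_i(x)) / (P(Z=j) f_j(x)); the normalising sum cancels.
Evaluate each component's likelihood at the observed value:
  f_I = (1/(1.3·√(2π)))·exp(−(-0.1−-0.8)²/(2·1.3²)) = 0.306879·exp(-0.14497) = 0.265465
  f_II = (1/(0.5·√(2π)))·exp(−(-0.1−1.5)²/(2·0.5²)) = 0.797885·exp(-5.12000) = 0.00476818
  f_III = (1/(1.5·√(2π)))·exp(−(-0.1−2.0)²/(2·1.5²)) = 0.265962·exp(-0.98000) = 0.0998183
Odds = (0.37/0.24) × (0.0998183/0.265465) = 1.54167 × 0.376013 ≈ 0.580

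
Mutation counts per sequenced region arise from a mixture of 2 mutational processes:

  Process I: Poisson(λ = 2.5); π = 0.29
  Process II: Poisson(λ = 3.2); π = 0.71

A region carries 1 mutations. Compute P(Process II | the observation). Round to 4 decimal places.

By Bayes' theorem, P(k | x) = w_k f_k(x) / Σ_j w_j f_j(x).
Evaluate each component's likelihood at the observed value:
  p_I = e^(−2.5)·2.5^1/1! = 0.205212
  p_II = e^(−3.2)·3.2^1/1! = 0.130439
Prior × likelihood for each component:
  w_I·p_I = 0.29 × 0.205212 = 0.0595116
  w_II·p_II = 0.71 × 0.130439 = 0.0926117
Denominator: 0.0595116 + 0.0926117 = 0.152123
So the posterior for Process II is 0.0926117 / 0.152123 ≈ 0.6088.

0.6088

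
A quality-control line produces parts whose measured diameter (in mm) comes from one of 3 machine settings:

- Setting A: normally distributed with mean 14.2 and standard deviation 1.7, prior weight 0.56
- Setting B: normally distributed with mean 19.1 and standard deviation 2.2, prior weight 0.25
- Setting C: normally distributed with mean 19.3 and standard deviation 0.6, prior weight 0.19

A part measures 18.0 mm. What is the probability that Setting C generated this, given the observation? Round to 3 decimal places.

0.192

By Bayes' theorem, P(k | x) = P(Z=k) f_k(x) / Σ_j P(Z=j) f_j(x).
Evaluate each component's likelihood at the observed value:
  f_A = 0.0192964
  f_B = 0.16003
  f_C = 0.0635877
Multiply by the mixture weights:
  P(Z=A)·f_A = 0.56 × 0.0192964 = 0.010806
  P(Z=B)·f_B = 0.25 × 0.16003 = 0.0400074
  P(Z=C)·f_C = 0.19 × 0.0635877 = 0.0120817
Evidence: 0.010806 + 0.0400074 + 0.0120817 = 0.0628951
P(Setting C | 18.0 mm) ≈ 0.192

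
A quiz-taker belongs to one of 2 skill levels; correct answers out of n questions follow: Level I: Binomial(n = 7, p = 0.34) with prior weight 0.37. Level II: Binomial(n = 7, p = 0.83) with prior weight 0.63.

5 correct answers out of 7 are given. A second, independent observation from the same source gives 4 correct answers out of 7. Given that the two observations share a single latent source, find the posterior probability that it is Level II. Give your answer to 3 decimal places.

0.856

P(component k | x) = P(Z=k)·f_k(x) / marginal(x), where marginal(x) = Σ_j P(Z=j)·f_j(x).
Since both observations come from the same component, the likelihood for component k is f_k(x₁)·f_k(x₂).
  f_I = [0.0415625] × [0.134467] = 0.00558878
  f_II = [0.23906] × [0.081607] = 0.019509
Multiply by the mixture weights:
  P(Z=I)·f_I = 0.37 × 0.00558878 = 0.00206785
  P(Z=II)·f_II = 0.63 × 0.019509 = 0.0122907
Evidence: 0.00206785 + 0.0122907 = 0.0143585
P(Level II | x₁,x₂) ≈ 0.856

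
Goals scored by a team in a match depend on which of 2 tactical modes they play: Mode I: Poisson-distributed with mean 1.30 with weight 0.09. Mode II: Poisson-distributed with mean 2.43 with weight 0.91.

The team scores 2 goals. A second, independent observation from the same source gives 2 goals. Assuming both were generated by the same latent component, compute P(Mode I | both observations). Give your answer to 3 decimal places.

0.072

P(component k | x) = π_k·f_k(x) / marginal(x), where marginal(x) = Σ_j π_j·f_j(x).
Since both observations come from the same component, the likelihood for component k is f_k(x₁)·f_k(x₂).
  p_I = [e^(−1.30)·1.30^2/2! = 0.230289] × [0.230289] = 0.0530332
  p_II = [e^(−2.43)·2.43^2/2! = 0.259924] × [0.259924] = 0.0675607
Prior × likelihood for each component:
  π_I·p_I = 0.09 × 0.0530332 = 0.00477299
  π_II·p_II = 0.91 × 0.0675607 = 0.0614802
Marginal: 0.00477299 + 0.0614802 = 0.0662532
P(Mode I | data) = 0.00477299 / 0.0662532 ≈ 0.072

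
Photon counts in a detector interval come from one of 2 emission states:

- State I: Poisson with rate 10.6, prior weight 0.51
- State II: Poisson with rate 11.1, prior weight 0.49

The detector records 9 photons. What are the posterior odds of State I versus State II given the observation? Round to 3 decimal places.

Only the two components matter; the odds are (π_i f_i(x)) / (π_j f_j(x)).
Component likelihoods at x = 9 photons:
  f_I = e^(−10.6)·10.6^9/9! = 0.116003
  f_II = e^(−11.1)·11.1^9/9! = 0.106531
Odds = (0.51/0.49) × (0.116003/0.106531) = 1.04082 × 1.08891 ≈ 1.133

1.133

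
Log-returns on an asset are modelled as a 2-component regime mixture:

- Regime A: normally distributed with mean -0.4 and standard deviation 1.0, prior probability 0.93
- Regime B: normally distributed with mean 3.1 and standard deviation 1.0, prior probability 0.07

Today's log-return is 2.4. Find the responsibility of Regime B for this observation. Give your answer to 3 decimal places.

The responsibility of component k is w_k f_k(x) divided by Σ_j w_j f_j(x).
Component likelihoods at x = 2.4:
  p_A = 0.00791545
  p_B = 0.312254
Multiply by the mixture weights:
  w_A·p_A = 0.93 × 0.00791545 = 0.00736137
  w_B·p_B = 0.07 × 0.312254 = 0.0218578
Denominator: 0.00736137 + 0.0218578 = 0.0292191
P(Regime B | the observation) ≈ 0.748

0.748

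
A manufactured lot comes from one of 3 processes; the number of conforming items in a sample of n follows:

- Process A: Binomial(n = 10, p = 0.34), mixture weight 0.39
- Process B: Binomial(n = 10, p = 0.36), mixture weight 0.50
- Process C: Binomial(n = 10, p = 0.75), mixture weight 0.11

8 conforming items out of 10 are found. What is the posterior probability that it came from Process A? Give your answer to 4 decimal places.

The responsibility of component k is π_k f_k(x) divided by Σ_j π_j f_j(x).
Component likelihoods at x = 8 conforming items out of 10:
  f_A = C(10,8)·0.34^8·0.66^2 = 45·0.000178579·0.4356 = 0.00350051
  f_B = C(10,8)·0.36^8·0.64^2 = 45·0.000282111·0.4096 = 0.00519987
  f_C = C(10,8)·0.75^8·0.25^2 = 45·0.100113·0.0625 = 0.281568
Prior × likelihood for each component:
  π_A·f_A = 0.39 × 0.00350051 = 0.0013652
  π_B·f_B = 0.50 × 0.00519987 = 0.00259993
  π_C·f_C = 0.11 × 0.281568 = 0.0309724
Sum: 0.0013652 + 0.00259993 + 0.0309724 = 0.0349376
So the posterior for Process A is 0.0013652 / 0.0349376 ≈ 0.0391.

0.0391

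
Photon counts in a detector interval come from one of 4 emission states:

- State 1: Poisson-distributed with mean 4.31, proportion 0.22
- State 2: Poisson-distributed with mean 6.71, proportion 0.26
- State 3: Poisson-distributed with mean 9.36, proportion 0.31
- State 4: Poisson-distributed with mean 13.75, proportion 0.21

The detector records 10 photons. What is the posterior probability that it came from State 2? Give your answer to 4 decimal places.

The responsibility of component k is w_k f_k(x) divided by Σ_j w_j f_j(x).
Component likelihoods at x = 10 photons:
  L_1 = e^(−4.31)·4.31^10/10! = 0.00818843
  L_2 = e^(−6.71)·6.71^10/10! = 0.0621364
  L_3 = e^(−9.36)·9.36^10/10! = 0.122461
  L_4 = e^(−13.75)·13.75^10/10! = 0.0710747
Multiply by the mixture weights:
  w_1·L_1 = 0.22 × 0.00818843 = 0.00180145
  w_2·L_2 = 0.26 × 0.0621364 = 0.0161555
  w_3·L_3 = 0.31 × 0.122461 = 0.037963
  w_4·L_4 = 0.21 × 0.0710747 = 0.0149257
Evidence: 0.00180145 + 0.0161555 + 0.037963 + 0.0149257 = 0.0708456
P(State 2 | x) ≈ 0.2280

0.2280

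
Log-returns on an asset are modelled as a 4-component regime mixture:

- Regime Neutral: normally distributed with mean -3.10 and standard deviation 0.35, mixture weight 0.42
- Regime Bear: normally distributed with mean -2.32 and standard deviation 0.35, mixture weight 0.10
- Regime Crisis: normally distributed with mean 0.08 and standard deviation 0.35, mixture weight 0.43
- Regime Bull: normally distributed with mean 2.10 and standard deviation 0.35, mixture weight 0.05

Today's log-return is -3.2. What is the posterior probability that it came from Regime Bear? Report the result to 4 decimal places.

By Bayes' theorem, P(k | x) = w_k f_k(x) / Σ_j w_j f_j(x).
Component likelihoods at x = -3.2:
  f_Neutral = 1.09425
  f_Bear = 0.0483189
  f_Crisis = 9.68665e-20
  f_Bull = 1.83506e-50
Prior × likelihood for each component:
  w_Neutral·f_Neutral = 0.42 × 1.09425 = 0.459584
  w_Bear·f_Bear = 0.10 × 0.0483189 = 0.00483189
  w_Crisis·f_Crisis = 0.43 × 9.68665e-20 = 4.16526e-20
  w_Bull·f_Bull = 0.05 × 1.83506e-50 = 9.1753e-52
Normaliser: 0.459584 + 0.00483189 + 4.16526e-20 + 9.1753e-52 = 0.464416
Responsibility of Regime Bear: 0.00483189 / 0.464416 ≈ 0.0104

0.0104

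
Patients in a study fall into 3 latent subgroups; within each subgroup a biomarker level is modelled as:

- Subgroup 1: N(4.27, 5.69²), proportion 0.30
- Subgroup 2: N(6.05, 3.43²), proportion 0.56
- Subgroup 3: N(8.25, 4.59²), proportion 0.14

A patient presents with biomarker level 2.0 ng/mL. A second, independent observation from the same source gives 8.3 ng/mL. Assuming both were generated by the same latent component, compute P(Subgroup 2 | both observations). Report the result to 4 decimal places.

Posterior ∝ prior × likelihood, so P(k | x) ∝ π_k f_k(x); normalise over all components.
Since both observations come from the same component, the likelihood for component k is f_k(x₁)·f_k(x₂).
  L_1 = [(1/(5.69·√(2π)))·exp(−(2.0−4.27)²/(2·5.69²)) = 0.070113·exp(-0.07958) = 0.0647496] × [0.0545594] = 0.0035327
  L_2 = [(1/(3.43·√(2π)))·exp(−(2.0−6.05)²/(2·3.43²)) = 0.116310·exp(-0.69709) = 0.0579257] × [0.0937943] = 0.0054331
  L_3 = [(1/(4.59·√(2π)))·exp(−(2.0−8.25)²/(2·4.59²)) = 0.086916·exp(-0.92705) = 0.034394] × [0.0869104] = 0.0029892
Unnormalised posteriors:
  π_1·L_1 = 0.30 × 0.0035327 = 0.00105981
  π_2·L_2 = 0.56 × 0.0054331 = 0.00304254
  π_3·L_3 = 0.14 × 0.0029892 = 0.000418488
Evidence: 0.00105981 + 0.00304254 + 0.000418488 = 0.00452084
P(Subgroup 2 | x₁, x₂) = 0.00304254 / 0.00452084 ≈ 0.6730

0.6730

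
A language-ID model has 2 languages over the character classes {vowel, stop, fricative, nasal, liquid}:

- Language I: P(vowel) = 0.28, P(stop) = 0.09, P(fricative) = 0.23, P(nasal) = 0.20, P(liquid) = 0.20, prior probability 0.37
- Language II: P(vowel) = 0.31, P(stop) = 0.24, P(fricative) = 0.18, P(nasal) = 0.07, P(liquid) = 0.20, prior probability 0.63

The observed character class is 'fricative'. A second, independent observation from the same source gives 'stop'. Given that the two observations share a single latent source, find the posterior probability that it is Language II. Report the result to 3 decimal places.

0.780

The responsibility of component k is w_k f_k(x) divided by Σ_j w_j f_j(x).
Since both observations come from the same component, the likelihood for component k is f_k(x₁)·f_k(x₂).
  L_I = [P(fricative | comp) = 0.23] × [0.09] = 0.0207
  L_II = [P(fricative | comp) = 0.18] × [0.24] = 0.0432
Unnormalised posteriors:
  w_I·L_I = 0.37 × 0.0207 = 0.007659
  w_II·L_II = 0.63 × 0.0432 = 0.027216
Sum: 0.007659 + 0.027216 = 0.034875
So the posterior for Language II is 0.027216 / 0.034875 ≈ 0.780.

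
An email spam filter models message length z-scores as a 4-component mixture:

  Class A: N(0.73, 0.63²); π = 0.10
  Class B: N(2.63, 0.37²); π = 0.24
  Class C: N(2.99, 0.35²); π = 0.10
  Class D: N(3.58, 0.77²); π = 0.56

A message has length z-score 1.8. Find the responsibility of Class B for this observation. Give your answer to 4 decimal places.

0.3714

By Bayes' theorem, P(k | x) = P(Z=k) f_k(x) / Σ_j P(Z=j) f_j(x).
Component likelihoods at x = 1.8:
  p_A = (1/(0.63·√(2π)))·exp(−(1.8−0.73)²/(2·0.63²)) = 0.633242·exp(-1.44230) = 0.149687
  p_B = (1/(0.37·√(2π)))·exp(−(1.8−2.63)²/(2·0.37²)) = 1.078222·exp(-2.51607) = 0.0870949
  p_C = (1/(0.35·√(2π)))·exp(−(1.8−2.99)²/(2·0.35²)) = 1.139835·exp(-5.78000) = 0.00352063
  p_D = (1/(0.77·√(2π)))·exp(−(1.8−3.58)²/(2·0.77²)) = 0.518107·exp(-2.67195) = 0.0358101
Prior × likelihood for each component:
  P(Z=A)·p_A = 0.10 × 0.149687 = 0.0149687
  P(Z=B)·p_B = 0.24 × 0.0870949 = 0.0209028
  P(Z=C)·p_C = 0.10 × 0.00352063 = 0.000352063
  P(Z=D)·p_D = 0.56 × 0.0358101 = 0.0200537
Marginal: 0.0149687 + 0.0209028 + 0.000352063 + 0.0200537 = 0.0562773
P(Class B | data) = 0.0209028 / 0.0562773 ≈ 0.3714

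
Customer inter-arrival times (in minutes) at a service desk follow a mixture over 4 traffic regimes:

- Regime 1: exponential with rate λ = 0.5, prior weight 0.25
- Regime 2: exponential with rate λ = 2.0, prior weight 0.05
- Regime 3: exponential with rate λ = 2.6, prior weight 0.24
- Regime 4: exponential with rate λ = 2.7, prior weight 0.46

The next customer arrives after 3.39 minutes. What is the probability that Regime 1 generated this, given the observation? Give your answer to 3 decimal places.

0.985

By Bayes' theorem, P(k | x) = π_k f_k(x) / Σ_j π_j f_j(x).
Component likelihoods at x = 3.39 minutes:
  f_1 = 0.0917996
  f_2 = 0.00227255
  f_3 = 0.000386458
  f_4 = 0.000285934
Unnormalised posteriors:
  π_1·f_1 = 0.25 × 0.0917996 = 0.0229499
  π_2·f_2 = 0.05 × 0.00227255 = 0.000113627
  π_3·f_3 = 0.24 × 0.000386458 = 9.27498e-05
  π_4·f_4 = 0.46 × 0.000285934 = 0.00013153
Sum: 0.0229499 + 0.000113627 + 9.27498e-05 + 0.00013153 = 0.0232878
P(Regime 1 | x) = 0.0229499 / 0.0232878 ≈ 0.985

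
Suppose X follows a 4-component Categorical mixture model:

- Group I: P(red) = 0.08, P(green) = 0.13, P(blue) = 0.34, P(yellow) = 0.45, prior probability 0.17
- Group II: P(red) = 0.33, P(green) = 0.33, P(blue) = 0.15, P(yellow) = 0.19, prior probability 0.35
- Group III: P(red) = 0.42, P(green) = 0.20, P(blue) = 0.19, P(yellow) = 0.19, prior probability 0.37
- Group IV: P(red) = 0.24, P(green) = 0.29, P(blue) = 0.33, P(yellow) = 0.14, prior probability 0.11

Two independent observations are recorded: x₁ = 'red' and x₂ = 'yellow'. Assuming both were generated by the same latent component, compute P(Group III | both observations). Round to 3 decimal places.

Posterior ∝ prior × likelihood, so P(k | x) ∝ P(Z=k) f_k(x); normalise over all components.
Since both observations come from the same component, the likelihood for component k is f_k(x₁)·f_k(x₂).
  p_I = [0.08] × [0.45] = 0.036
  p_II = [0.33] × [0.19] = 0.0627
  p_III = [0.42] × [0.19] = 0.0798
  p_IV = [0.24] × [0.14] = 0.0336
Multiply by the mixture weights:
  P(Z=I)·p_I = 0.17 × 0.036 = 0.00612
  P(Z=II)·p_II = 0.35 × 0.0627 = 0.021945
  P(Z=III)·p_III = 0.37 × 0.0798 = 0.029526
  P(Z=IV)·p_IV = 0.11 × 0.0336 = 0.003696
Normaliser: 0.00612 + 0.021945 + 0.029526 + 0.003696 = 0.061287
So the posterior for Group III is 0.029526 / 0.061287 ≈ 0.482.

0.482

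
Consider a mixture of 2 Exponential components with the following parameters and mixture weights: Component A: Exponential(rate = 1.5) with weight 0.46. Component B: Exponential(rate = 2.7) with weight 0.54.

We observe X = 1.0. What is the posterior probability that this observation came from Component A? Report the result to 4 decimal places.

By Bayes' theorem, P(k | x) = π_k f_k(x) / Σ_j π_j f_j(x).
Exponential densities:
  f_A = 1.5·e^(−1.5·1.0) = 1.5·e^(−1.5000) = 0.334695
  f_B = 2.7·e^(−2.7·1.0) = 2.7·e^(−2.7000) = 0.181455
Weight by the priors:
  π_A·f_A = 0.46 × 0.334695 = 0.15396
  π_B·f_B = 0.54 × 0.181455 = 0.0979856
Evidence: 0.15396 + 0.0979856 = 0.251945
P(Component A | x) = 0.15396 / 0.251945 ≈ 0.6111

0.6111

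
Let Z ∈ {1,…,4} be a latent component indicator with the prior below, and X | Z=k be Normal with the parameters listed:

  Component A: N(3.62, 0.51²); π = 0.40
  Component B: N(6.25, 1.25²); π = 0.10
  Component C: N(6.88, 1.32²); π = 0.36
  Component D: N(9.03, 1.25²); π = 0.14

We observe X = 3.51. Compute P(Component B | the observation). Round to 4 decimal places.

0.0092

By Bayes' theorem, P(k | x) = P(Z=k) f_k(x) / Σ_j P(Z=j) f_j(x).
Component likelihoods at x = 3.51:
  f_A = 0.764255
  f_B = 0.0288827
  f_C = 0.0116139
  f_D = 1.85951e-05
Prior × likelihood for each component:
  P(Z=A)·f_A = 0.40 × 0.764255 = 0.305702
  P(Z=B)·f_B = 0.10 × 0.0288827 = 0.00288827
  P(Z=C)·f_C = 0.36 × 0.0116139 = 0.00418101
  P(Z=D)·f_D = 0.14 × 1.85951e-05 = 2.60332e-06
Sum: 0.305702 + 0.00288827 + 0.00418101 + 2.60332e-06 = 0.312774
P(Component B | the observation) ≈ 0.0092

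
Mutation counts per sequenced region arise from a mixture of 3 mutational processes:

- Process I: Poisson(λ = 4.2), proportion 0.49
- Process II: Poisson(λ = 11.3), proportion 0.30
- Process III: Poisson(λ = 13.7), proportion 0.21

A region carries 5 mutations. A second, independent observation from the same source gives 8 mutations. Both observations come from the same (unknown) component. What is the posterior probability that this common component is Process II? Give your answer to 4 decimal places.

0.1376

Posterior ∝ prior × likelihood, so P(k | x) ∝ P(Z=k) f_k(x); normalise over all components.
Since both observations come from the same component, the likelihood for component k is f_k(x₁)·f_k(x₂).
  f_I = [0.163316] × [0.0360111] = 0.00588119
  f_II = [0.0189969] × [0.0815792] = 0.00154975
  f_III = [0.00451427] × [0.0345469] = 0.000155954
Prior × likelihood for each component:
  P(Z=I)·f_I = 0.49 × 0.00588119 = 0.00288178
  P(Z=II)·f_II = 0.30 × 0.00154975 = 0.000464926
  P(Z=III)·f_III = 0.21 × 0.000155954 = 3.27504e-05
Sum: 0.00288178 + 0.000464926 + 3.27504e-05 = 0.00337946
P(Process II | x₁, x₂) ≈ 0.1376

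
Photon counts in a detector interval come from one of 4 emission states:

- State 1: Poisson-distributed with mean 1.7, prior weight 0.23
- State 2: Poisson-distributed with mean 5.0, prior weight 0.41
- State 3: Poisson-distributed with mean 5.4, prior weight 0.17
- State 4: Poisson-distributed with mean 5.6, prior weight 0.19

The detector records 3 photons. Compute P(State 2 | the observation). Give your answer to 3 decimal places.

By Bayes' theorem, P(k | x) = w_k f_k(x) / Σ_j w_j f_j(x).
Evaluate each component's likelihood at the observed value:
  f_1 = 0.149587
  f_2 = 0.140374
  f_3 = 0.118533
  f_4 = 0.108234
Multiply by the mixture weights:
  w_1·f_1 = 0.23 × 0.149587 = 0.0344051
  w_2·f_2 = 0.41 × 0.140374 = 0.0575533
  w_3·f_3 = 0.17 × 0.118533 = 0.0201506
  w_4·f_4 = 0.19 × 0.108234 = 0.0205645
Marginal: 0.0344051 + 0.0575533 + 0.0201506 + 0.0205645 = 0.132673
Responsibility of State 2: 0.0575533 / 0.132673 ≈ 0.434

0.434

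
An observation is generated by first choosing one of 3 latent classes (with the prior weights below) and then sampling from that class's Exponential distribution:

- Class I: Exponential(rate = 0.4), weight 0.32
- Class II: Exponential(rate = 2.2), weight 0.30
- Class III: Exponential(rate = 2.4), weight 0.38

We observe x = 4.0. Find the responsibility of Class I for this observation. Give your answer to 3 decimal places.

Apply Bayes' rule: the posterior for each component is proportional to its prior times its likelihood at x.
Component likelihoods at x = 4.0:
  p_I = 0.4·e^(−0.4·4.0) = 0.4·e^(−1.6000) = 0.0807586
  p_II = 2.2·e^(−2.2·4.0) = 2.2·e^(−8.8000) = 0.000331613
  p_III = 2.4·e^(−2.4·4.0) = 2.4·e^(−9.6000) = 0.000162549
Weight by the priors:
  w_I·p_I = 0.32 × 0.0807586 = 0.0258428
  w_II·p_II = 0.30 × 0.000331613 = 9.94838e-05
  w_III·p_III = 0.38 × 0.000162549 = 6.17686e-05
Normaliser: 0.0258428 + 9.94838e-05 + 6.17686e-05 = 0.026004
So the posterior for Class I is 0.0258428 / 0.026004 ≈ 0.994.

0.994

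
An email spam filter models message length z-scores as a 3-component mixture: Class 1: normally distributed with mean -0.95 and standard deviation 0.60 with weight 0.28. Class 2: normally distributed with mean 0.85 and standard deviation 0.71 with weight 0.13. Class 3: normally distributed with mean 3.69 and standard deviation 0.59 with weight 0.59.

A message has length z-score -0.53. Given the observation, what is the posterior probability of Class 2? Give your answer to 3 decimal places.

0.070

The responsibility of component k is P(Z=k) f_k(x) divided by Σ_j P(Z=j) f_j(x).
Normal densities:
  p_1 = 0.520423
  p_2 = 0.0849783
  p_3 = 5.26081e-12
Multiply by the mixture weights:
  P(Z=1)·p_1 = 0.28 × 0.520423 = 0.145719
  P(Z=2)·p_2 = 0.13 × 0.0849783 = 0.0110472
  P(Z=3)·p_3 = 0.59 × 5.26081e-12 = 3.10388e-12
Marginal: 0.145719 + 0.0110472 + 3.10388e-12 = 0.156766
Responsibility of Class 2: 0.0110472 / 0.156766 ≈ 0.070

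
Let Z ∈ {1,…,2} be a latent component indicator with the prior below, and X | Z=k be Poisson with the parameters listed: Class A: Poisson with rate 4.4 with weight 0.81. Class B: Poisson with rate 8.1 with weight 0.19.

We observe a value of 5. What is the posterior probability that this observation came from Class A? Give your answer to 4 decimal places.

P(component k | x) = P(Z=k)·f_k(x) / marginal(x), where marginal(x) = Σ_j P(Z=j)·f_j(x).
Evaluate each component's likelihood at the observed value:
  p_A = 0.168728
  p_B = 0.088198
Prior × likelihood for each component:
  P(Z=A)·p_A = 0.81 × 0.168728 = 0.136669
  P(Z=B)·p_B = 0.19 × 0.088198 = 0.0167576
Denominator: 0.136669 + 0.0167576 = 0.153427
P(Class A | the observation) ≈ 0.8908

0.8908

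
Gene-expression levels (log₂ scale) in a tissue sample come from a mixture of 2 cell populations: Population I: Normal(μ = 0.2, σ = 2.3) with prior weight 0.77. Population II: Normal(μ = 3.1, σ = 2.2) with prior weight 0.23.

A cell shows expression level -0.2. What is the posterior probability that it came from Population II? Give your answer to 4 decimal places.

The responsibility of component k is w_k f_k(x) divided by Σ_j w_j f_j(x).
Normal densities:
  L_I = (1/(2.3·√(2π)))·exp(−(-0.2−0.2)²/(2·2.3²)) = 0.173453·exp(-0.01512) = 0.17085
  L_II = (1/(2.2·√(2π)))·exp(−(-0.2−3.1)²/(2·2.2²)) = 0.181337·exp(-1.12500) = 0.0588716
Weight by the priors:
  w_I·L_I = 0.77 × 0.17085 = 0.131554
  w_II·L_II = 0.23 × 0.0588716 = 0.0135405
Marginal: 0.131554 + 0.0135405 = 0.145095
So the posterior for Population II is 0.0135405 / 0.145095 ≈ 0.0933.

0.0933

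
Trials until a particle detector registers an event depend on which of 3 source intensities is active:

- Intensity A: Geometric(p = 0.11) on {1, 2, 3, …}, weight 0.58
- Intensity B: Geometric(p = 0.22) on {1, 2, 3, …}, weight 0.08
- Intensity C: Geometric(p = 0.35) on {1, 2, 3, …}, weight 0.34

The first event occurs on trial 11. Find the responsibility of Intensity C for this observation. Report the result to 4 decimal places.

P(component k | x) = P(Z=k)·f_k(x) / marginal(x), where marginal(x) = Σ_j P(Z=j)·f_j(x).
Component likelihoods at x = 11:
  p_A = 0.11·(1−0.11)^10 = 0.11·0.311817 = 0.0342999
  p_B = 0.22·(1−0.22)^10 = 0.22·0.0833578 = 0.0183387
  p_C = 0.35·(1−0.35)^10 = 0.35·0.0134627 = 0.00471196
Prior × likelihood for each component:
  P(Z=A)·p_A = 0.58 × 0.0342999 = 0.0198939
  P(Z=B)·p_B = 0.08 × 0.0183387 = 0.0014671
  P(Z=C)·p_C = 0.34 × 0.00471196 = 0.00160207
Sum: 0.0198939 + 0.0014671 + 0.00160207 = 0.0229631
P(Intensity C | 11) = 0.00160207 / 0.0229631 ≈ 0.0698

0.0698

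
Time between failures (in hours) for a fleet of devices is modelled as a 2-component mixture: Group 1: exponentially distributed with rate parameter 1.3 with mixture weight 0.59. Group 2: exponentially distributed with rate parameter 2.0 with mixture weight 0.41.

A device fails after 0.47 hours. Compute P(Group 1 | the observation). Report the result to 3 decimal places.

Apply Bayes' rule: the posterior for each component is proportional to its prior times its likelihood at x.
Evaluate each component's likelihood at the observed value:
  L_1 = 1.3·e^(−1.3·0.47) = 1.3·e^(−0.6110) = 0.70565
  L_2 = 2.0·e^(−2.0·0.47) = 2.0·e^(−0.9400) = 0.781256
Weight by the priors:
  P(Z=1)·L_1 = 0.59 × 0.70565 = 0.416334
  P(Z=2)·L_2 = 0.41 × 0.781256 = 0.320315
Denominator: 0.416334 + 0.320315 = 0.736648
So the posterior for Group 1 is 0.416334 / 0.736648 ≈ 0.565.

0.565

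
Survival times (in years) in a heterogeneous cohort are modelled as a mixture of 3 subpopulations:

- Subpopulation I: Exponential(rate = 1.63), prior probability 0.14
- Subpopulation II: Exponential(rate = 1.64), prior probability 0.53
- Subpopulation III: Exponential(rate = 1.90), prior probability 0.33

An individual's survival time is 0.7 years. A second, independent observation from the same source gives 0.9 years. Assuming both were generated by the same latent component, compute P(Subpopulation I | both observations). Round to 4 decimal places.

0.1460

The responsibility of component k is π_k f_k(x) divided by Σ_j π_j f_j(x).
Since both observations come from the same component, the likelihood for component k is f_k(x₁)·f_k(x₂).
  f_I = [0.520784] × [0.375905] = 0.195765
  f_II = [0.520324] × [0.374822] = 0.195029
  f_III = [0.502507] × [0.343645] = 0.172684
Prior × likelihood for each component:
  π_I·f_I = 0.14 × 0.195765 = 0.0274071
  π_II·f_II = 0.53 × 0.195029 = 0.103365
  π_III·f_III = 0.33 × 0.172684 = 0.0569857
Marginal: 0.0274071 + 0.103365 + 0.0569857 = 0.187758
P(Subpopulation I | x₁, x₂) = 0.0274071 / 0.187758 ≈ 0.1460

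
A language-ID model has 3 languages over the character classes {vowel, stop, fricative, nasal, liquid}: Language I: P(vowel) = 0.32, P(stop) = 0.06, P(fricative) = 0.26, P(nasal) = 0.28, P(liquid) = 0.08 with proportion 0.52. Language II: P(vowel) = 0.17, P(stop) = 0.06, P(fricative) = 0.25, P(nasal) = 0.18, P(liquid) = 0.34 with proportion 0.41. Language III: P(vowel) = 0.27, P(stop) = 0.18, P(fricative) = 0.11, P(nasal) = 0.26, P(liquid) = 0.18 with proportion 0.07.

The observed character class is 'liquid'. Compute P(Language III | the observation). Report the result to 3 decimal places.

0.065

P(component k | x) = π_k·f_k(x) / marginal(x), where marginal(x) = Σ_j π_j·f_j(x).
Evaluate each component's likelihood at the observed value:
  p_I = 0.08
  p_II = 0.34
  p_III = 0.18
Weight by the priors:
  π_I·p_I = 0.52 × 0.08 = 0.0416
  π_II·p_II = 0.41 × 0.34 = 0.1394
  π_III·p_III = 0.07 × 0.18 = 0.0126
Denominator: 0.0416 + 0.1394 + 0.0126 = 0.1936
Responsibility of Language III: 0.0126 / 0.1936 ≈ 0.065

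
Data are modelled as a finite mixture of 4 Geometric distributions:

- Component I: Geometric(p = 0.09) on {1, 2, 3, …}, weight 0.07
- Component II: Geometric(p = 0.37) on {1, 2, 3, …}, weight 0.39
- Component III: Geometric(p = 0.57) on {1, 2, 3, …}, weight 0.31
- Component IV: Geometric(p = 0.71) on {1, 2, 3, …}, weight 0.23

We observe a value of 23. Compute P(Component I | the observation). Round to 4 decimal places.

0.9930

The responsibility of component k is P(Z=k) f_k(x) divided by Σ_j P(Z=j) f_j(x).
Geometric probabilities:
  L_I = 0.09·(1−0.09)^22 = 0.09·0.125577 = 0.0113019
  L_II = 0.37·(1−0.37)^22 = 0.37·3.85028e-05 = 1.4246e-05
  L_III = 0.57·(1−0.57)^22 = 0.57·8.63587e-09 = 4.92245e-09
  L_IV = 0.71·(1−0.71)^22 = 0.71·1.48852e-12 = 1.05685e-12
Prior × likelihood for each component:
  P(Z=I)·L_I = 0.07 × 0.0113019 = 0.000791136
  P(Z=II)·L_II = 0.39 × 1.4246e-05 = 5.55595e-06
  P(Z=III)·L_III = 0.31 × 4.92245e-09 = 1.52596e-09
  P(Z=IV)·L_IV = 0.23 × 1.05685e-12 = 2.43076e-13
Denominator: 0.000791136 + 5.55595e-06 + 1.52596e-09 + 2.43076e-13 = 0.000796694
P(Component I | x) = 0.000791136 / 0.000796694 ≈ 0.9930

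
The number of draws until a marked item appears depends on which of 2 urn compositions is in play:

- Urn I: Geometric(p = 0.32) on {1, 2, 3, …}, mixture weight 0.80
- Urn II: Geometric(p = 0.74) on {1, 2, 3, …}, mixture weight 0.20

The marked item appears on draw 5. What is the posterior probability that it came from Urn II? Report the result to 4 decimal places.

The responsibility of component k is P(Z=k) f_k(x) divided by Σ_j P(Z=j) f_j(x).
Evaluate each component's likelihood at the observed value:
  f_I = 0.32·(1−0.32)^4 = 0.32·0.213814 = 0.0684204
  f_II = 0.74·(1−0.74)^4 = 0.74·0.00456976 = 0.00338162
Unnormalised posteriors:
  P(Z=I)·f_I = 0.80 × 0.0684204 = 0.0547363
  P(Z=II)·f_II = 0.20 × 0.00338162 = 0.000676324
Sum: 0.0547363 + 0.000676324 = 0.0554126
P(Urn II | the observation) ≈ 0.0122

0.0122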